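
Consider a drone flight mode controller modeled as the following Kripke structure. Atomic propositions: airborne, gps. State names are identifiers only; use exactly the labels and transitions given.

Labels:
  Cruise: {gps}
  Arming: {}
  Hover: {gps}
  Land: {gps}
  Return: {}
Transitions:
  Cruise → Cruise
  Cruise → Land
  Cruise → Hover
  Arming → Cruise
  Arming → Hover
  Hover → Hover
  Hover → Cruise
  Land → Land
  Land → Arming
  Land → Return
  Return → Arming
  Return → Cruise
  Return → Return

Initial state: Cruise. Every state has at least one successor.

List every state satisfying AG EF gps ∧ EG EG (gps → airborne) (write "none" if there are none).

States satisfying EF gps: {Cruise, Arming, Hover, Land, Return}.
States satisfying AG EF gps: {Cruise, Arming, Hover, Land, Return}.
States satisfying EG (gps → airborne): {Return}.
States satisfying EG EG (gps → airborne): {Return}.
States satisfying AG EF gps ∧ EG EG (gps → airborne): {Return}.

{Return}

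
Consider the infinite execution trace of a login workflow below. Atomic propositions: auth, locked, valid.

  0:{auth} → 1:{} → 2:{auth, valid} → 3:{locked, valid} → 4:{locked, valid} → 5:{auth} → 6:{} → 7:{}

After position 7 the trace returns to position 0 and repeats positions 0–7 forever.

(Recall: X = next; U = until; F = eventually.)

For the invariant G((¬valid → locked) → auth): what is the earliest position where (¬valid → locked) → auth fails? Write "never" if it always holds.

3

Check (¬valid → locked) → auth at each position in order: 0 ✓, 1 ✓, 2 ✓.
At position 3 the labels are {locked, valid}, so (¬valid → locked) → auth is false there. This is the first violation.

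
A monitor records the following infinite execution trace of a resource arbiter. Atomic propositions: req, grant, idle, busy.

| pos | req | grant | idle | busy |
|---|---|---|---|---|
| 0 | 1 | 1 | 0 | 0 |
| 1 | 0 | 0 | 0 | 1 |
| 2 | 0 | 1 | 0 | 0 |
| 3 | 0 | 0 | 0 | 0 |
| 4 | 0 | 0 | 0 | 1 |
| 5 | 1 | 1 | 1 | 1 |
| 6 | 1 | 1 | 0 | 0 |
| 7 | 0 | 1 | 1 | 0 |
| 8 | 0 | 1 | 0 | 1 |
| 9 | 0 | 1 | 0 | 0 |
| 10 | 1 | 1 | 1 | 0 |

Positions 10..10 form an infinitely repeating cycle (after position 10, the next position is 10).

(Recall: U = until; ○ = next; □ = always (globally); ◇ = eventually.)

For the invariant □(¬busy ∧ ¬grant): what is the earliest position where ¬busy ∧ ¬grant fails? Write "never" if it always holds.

0

At position 0 the labels are {grant, req}, so ¬busy ∧ ¬grant is false there. This is the first violation.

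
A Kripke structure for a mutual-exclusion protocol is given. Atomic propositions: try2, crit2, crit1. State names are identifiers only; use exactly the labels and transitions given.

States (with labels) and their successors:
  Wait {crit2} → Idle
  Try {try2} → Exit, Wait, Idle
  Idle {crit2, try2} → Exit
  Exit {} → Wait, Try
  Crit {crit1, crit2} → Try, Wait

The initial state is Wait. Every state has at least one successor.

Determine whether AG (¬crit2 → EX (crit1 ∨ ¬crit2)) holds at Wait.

Yes

States satisfying ¬crit2 → EX (crit1 ∨ ¬crit2): {Wait, Try, Idle, Exit, Crit}.
States satisfying AG (¬crit2 → EX (crit1 ∨ ¬crit2)): {Wait, Try, Idle, Exit, Crit}.
Every state reachable from Wait satisfies ¬crit2 → EX (crit1 ∨ ¬crit2).
Wait ∈ Sat(AG (¬crit2 → EX (crit1 ∨ ¬crit2))).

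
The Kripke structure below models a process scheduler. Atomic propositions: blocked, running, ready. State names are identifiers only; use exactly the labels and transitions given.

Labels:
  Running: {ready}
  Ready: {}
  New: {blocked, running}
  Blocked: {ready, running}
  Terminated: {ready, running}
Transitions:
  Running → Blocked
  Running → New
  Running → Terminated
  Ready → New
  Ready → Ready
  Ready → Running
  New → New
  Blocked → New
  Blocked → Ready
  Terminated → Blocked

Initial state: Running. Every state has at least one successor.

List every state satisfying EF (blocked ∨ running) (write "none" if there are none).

{Running, Ready, New, Blocked, Terminated}

States satisfying blocked ∨ running: {New, Blocked, Terminated}.
States satisfying EF (blocked ∨ running): {Running, Ready, New, Blocked, Terminated}.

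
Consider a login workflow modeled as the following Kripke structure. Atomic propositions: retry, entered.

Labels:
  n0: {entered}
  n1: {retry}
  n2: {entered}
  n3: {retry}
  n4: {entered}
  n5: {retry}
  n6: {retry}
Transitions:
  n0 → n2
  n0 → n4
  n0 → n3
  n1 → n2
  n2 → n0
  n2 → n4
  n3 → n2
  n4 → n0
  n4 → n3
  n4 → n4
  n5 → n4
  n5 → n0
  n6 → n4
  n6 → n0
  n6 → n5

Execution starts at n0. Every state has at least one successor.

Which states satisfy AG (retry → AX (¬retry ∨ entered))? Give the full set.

{n0, n1, n2, n3, n4, n5}

States satisfying retry → AX (¬retry ∨ entered): {n0, n1, n2, n3, n4, n5}.
States satisfying AG (retry → AX (¬retry ∨ entered)): {n0, n1, n2, n3, n4, n5}.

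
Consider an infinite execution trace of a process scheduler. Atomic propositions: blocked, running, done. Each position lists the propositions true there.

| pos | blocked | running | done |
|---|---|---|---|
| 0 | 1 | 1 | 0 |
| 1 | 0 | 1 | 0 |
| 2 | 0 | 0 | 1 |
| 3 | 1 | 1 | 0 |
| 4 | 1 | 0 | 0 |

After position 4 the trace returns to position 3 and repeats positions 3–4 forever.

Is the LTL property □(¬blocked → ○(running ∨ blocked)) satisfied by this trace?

¬blocked → ○(running ∨ blocked) must hold at every position from 0 onward. It fails at position 1, so □(¬blocked → ○(running ∨ blocked)) is false.
Positions where ¬blocked holds: 1, 2.
Check ○(running ∨ blocked) at each: 1→fails, 2→ok.

Does not hold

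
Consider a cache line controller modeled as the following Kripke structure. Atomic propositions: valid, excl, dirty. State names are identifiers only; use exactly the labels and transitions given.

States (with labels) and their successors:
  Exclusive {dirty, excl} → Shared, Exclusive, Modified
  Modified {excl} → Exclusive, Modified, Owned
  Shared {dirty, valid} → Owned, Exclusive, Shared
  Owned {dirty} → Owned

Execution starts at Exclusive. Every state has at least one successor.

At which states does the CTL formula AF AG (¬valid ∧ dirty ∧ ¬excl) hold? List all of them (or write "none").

States satisfying AG (¬valid ∧ dirty ∧ ¬excl): {Owned}.
States satisfying AF AG (¬valid ∧ dirty ∧ ¬excl): {Owned}.

{Owned}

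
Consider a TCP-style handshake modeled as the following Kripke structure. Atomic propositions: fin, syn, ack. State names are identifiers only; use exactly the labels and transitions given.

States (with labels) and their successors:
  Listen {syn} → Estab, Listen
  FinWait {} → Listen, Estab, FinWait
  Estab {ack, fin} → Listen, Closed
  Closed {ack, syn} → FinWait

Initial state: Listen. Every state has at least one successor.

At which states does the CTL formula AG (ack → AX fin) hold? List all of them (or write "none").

States satisfying ack → AX fin: {Listen, FinWait}.
States satisfying AG (ack → AX fin): ∅.

none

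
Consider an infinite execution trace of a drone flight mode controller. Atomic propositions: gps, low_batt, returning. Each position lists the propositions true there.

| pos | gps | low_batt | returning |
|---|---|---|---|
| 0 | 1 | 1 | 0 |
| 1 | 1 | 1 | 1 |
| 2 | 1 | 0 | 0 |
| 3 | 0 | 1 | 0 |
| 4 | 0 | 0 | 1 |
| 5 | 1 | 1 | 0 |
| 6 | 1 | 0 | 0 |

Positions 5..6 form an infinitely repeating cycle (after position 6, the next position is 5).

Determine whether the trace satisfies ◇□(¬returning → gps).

□(¬returning → gps) holds at position 4, which is reachable from 0, so ◇□(¬returning → gps) holds.

Yes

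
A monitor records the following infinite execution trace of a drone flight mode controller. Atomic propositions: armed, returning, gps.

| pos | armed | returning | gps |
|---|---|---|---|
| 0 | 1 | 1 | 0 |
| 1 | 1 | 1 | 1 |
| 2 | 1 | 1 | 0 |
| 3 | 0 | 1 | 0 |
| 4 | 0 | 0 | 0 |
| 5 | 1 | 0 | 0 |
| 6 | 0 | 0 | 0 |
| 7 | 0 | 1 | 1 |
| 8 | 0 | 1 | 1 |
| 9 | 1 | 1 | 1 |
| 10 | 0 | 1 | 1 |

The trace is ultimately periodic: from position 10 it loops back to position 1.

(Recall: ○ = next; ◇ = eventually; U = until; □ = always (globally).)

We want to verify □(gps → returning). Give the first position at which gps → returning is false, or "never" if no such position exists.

gps → returning holds at every position 0..10, and those are all the positions the trace ever visits, so the invariant □(gps → returning) is never violated.

never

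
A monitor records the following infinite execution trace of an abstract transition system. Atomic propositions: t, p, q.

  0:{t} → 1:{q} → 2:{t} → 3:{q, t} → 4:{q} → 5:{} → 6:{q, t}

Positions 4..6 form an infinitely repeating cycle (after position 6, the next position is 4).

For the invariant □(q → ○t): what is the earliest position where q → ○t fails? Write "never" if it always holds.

3

Check q → ○t at each position in order: 0 ✓, 1 ✓, 2 ✓.
At position 3 the labels are {q, t} and the next position 4 has {q}, so q → ○t is false there. This is the first violation.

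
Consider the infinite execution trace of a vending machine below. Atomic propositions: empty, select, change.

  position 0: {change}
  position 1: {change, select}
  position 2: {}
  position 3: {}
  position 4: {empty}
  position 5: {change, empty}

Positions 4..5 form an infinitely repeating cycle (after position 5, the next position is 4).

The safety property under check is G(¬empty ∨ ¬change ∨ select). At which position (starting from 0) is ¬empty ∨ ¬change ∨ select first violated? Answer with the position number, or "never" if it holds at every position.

Check ¬empty ∨ ¬change ∨ select at each position in order: 0 ✓, 1 ✓, 2 ✓, 3 ✓, 4 ✓.
At position 5 the labels are {change, empty}, so ¬empty ∨ ¬change ∨ select is false there. This is the first violation.

5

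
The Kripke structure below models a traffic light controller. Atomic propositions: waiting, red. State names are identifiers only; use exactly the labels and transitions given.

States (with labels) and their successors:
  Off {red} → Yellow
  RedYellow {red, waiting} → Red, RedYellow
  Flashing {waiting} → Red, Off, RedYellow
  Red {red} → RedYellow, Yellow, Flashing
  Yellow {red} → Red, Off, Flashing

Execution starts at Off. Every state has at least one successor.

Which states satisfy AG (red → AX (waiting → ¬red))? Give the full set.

States satisfying red → AX (waiting → ¬red): {Off, Flashing, Yellow}.
States satisfying AG (red → AX (waiting → ¬red)): ∅.

none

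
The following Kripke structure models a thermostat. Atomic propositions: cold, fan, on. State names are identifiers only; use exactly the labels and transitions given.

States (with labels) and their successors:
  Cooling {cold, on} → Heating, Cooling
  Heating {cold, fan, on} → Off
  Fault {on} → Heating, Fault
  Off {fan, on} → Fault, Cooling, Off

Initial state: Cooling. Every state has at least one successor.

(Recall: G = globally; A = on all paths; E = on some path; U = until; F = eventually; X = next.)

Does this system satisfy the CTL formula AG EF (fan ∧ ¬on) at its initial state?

States satisfying EF (fan ∧ ¬on): ∅.
States satisfying AG EF (fan ∧ ¬on): ∅.
Cooling is reachable from Cooling and violates EF (fan ∧ ¬on), so AG fails at Cooling.
Cooling ∉ Sat(AG EF (fan ∧ ¬on)).

Does not hold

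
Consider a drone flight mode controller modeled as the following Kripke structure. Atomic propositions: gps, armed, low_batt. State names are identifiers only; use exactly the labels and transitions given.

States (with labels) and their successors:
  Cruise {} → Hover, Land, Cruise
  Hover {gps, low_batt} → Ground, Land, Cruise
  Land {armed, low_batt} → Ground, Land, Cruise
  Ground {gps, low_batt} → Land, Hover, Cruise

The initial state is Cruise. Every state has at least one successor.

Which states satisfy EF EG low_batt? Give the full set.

States satisfying EG low_batt: {Hover, Land, Ground}.
States satisfying EF EG low_batt: {Cruise, Hover, Land, Ground}.

{Cruise, Hover, Land, Ground}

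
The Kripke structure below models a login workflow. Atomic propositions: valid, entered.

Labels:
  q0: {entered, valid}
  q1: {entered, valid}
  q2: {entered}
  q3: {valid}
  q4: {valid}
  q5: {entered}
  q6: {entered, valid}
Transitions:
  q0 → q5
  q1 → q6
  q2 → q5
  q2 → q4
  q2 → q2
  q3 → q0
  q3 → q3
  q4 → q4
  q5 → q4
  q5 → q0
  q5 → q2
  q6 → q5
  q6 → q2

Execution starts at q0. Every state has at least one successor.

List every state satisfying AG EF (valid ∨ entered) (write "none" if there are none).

States satisfying EF (valid ∨ entered): {q0, q1, q2, q3, q4, q5, q6}.
States satisfying AG EF (valid ∨ entered): {q0, q1, q2, q3, q4, q5, q6}.

{q0, q1, q2, q3, q4, q5, q6}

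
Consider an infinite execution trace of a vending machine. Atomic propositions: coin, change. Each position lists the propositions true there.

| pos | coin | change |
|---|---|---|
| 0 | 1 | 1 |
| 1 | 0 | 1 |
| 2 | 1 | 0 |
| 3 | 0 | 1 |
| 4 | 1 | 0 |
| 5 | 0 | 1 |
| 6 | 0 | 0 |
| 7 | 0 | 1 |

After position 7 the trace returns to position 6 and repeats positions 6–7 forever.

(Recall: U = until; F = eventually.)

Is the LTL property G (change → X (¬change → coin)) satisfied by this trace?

Violated

change → X (¬change → coin) must hold at every position from 0 onward. It fails at position 5, so G (change → X (¬change → coin)) is false.
Positions where change holds: 0, 1, 3, 5, 7.
Check X (¬change → coin) at each: 0→ok, 1→ok, 3→ok, 5→fails, 7→fails.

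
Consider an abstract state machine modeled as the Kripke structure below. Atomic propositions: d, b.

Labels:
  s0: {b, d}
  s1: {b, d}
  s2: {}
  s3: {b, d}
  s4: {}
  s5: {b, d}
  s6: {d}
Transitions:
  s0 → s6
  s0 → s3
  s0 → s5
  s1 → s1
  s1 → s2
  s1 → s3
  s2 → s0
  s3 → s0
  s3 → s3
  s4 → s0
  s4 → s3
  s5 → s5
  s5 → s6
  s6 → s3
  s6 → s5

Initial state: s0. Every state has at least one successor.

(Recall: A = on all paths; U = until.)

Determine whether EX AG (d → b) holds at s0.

Does not hold

States satisfying AG (d → b): ∅.
States satisfying EX AG (d → b): ∅.
No suitable path/successor from s0 witnesses the formula.
s0 ∉ Sat(EX AG (d → b)).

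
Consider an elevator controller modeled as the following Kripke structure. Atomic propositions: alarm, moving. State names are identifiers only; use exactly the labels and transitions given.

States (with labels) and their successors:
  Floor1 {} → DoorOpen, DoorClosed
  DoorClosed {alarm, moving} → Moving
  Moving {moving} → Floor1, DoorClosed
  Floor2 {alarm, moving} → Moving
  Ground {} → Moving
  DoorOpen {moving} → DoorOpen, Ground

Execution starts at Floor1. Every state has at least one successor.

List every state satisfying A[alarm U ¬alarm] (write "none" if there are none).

States satisfying alarm: {DoorClosed, Floor2}.
States satisfying ¬alarm: {Floor1, Moving, Ground, DoorOpen}.
States satisfying A[alarm U ¬alarm]: {Floor1, DoorClosed, Moving, Floor2, Ground, DoorOpen}.

{Floor1, DoorClosed, Moving, Floor2, Ground, DoorOpen}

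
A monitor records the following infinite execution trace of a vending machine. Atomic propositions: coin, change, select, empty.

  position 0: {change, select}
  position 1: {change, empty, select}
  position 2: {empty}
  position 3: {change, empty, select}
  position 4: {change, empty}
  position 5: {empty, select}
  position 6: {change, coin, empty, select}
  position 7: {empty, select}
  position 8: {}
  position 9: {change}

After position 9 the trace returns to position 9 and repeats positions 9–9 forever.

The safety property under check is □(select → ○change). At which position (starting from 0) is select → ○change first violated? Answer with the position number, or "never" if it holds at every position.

1

Check select → ○change at each position in order: 0 ✓.
At position 1 the labels are {change, empty, select} and the next position 2 has {empty}, so select → ○change is false there. This is the first violation.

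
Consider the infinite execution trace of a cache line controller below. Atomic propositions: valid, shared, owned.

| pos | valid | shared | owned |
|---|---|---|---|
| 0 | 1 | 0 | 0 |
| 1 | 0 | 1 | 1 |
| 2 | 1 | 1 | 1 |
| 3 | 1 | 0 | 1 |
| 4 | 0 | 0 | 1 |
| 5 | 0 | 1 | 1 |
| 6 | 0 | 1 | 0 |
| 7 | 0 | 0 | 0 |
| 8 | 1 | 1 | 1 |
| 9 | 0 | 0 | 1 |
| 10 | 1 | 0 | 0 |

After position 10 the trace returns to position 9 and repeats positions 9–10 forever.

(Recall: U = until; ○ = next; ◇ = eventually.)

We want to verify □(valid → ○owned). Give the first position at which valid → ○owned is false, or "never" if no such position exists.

valid → ○owned holds at every position 0..10, and those are all the positions the trace ever visits, so the invariant □(valid → ○owned) is never violated.

never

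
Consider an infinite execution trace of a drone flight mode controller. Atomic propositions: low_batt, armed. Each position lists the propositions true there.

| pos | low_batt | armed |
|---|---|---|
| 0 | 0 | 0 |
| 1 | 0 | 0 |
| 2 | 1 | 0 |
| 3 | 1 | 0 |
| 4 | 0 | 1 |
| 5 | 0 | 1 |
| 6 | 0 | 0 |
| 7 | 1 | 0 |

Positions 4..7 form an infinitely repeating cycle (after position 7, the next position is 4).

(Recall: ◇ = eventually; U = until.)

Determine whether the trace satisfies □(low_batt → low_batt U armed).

Holds

low_batt → low_batt U armed holds at every position 0..7, and those are all positions ever visited, so □(low_batt → low_batt U armed) holds.
Positions where low_batt holds: 2, 3, 7.
Check low_batt U armed at each: 2→ok, 3→ok, 7→ok.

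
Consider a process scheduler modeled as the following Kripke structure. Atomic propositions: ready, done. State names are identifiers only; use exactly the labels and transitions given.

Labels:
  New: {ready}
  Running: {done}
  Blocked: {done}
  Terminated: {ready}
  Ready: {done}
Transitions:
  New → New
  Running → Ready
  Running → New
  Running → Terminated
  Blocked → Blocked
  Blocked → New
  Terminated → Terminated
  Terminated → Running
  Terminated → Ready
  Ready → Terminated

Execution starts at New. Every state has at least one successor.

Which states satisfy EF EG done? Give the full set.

{Blocked}

States satisfying EG done: {Blocked}.
States satisfying EF EG done: {Blocked}.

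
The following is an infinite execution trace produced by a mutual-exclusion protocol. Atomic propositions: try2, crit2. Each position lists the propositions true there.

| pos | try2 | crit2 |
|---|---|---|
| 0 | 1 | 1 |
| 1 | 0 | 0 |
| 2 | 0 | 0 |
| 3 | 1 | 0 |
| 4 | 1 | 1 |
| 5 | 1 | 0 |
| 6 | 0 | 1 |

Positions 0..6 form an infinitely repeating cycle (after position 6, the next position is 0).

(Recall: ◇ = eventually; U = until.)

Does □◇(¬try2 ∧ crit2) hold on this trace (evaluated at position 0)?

◇(¬try2 ∧ crit2) holds at every position 0..6, and those are all positions ever visited, so □◇(¬try2 ∧ crit2) holds.

Satisfied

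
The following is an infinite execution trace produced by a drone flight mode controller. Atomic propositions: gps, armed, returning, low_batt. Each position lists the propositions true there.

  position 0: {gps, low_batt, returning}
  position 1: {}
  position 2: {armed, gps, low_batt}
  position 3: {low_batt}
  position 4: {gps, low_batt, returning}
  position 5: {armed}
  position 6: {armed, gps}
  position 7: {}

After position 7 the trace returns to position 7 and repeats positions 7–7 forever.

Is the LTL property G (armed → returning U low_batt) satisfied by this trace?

Does not hold

armed → returning U low_batt must hold at every position from 0 onward. It fails at position 5, so G (armed → returning U low_batt) is false.
Positions where armed holds: 2, 5, 6.
Check returning U low_batt at each: 2→ok, 5→fails, 6→fails.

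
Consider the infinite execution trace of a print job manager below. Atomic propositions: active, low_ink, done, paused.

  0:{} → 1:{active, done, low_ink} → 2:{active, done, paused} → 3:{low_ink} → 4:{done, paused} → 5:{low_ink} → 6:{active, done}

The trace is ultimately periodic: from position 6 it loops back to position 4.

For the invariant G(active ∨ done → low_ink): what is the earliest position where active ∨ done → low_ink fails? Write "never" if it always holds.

2

Check active ∨ done → low_ink at each position in order: 0 ✓, 1 ✓.
At position 2 the labels are {active, done, paused}, so active ∨ done → low_ink is false there. This is the first violation.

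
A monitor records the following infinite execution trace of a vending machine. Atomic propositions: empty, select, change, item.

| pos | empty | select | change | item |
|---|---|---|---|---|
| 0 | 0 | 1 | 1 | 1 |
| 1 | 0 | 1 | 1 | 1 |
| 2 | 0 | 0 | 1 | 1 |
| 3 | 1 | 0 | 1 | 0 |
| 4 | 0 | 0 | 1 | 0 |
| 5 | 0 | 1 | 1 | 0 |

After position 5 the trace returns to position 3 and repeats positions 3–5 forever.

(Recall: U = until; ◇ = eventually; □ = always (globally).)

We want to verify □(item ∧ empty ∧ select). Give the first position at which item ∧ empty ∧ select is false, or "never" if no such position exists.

At position 0 the labels are {change, item, select}, so item ∧ empty ∧ select is false there. This is the first violation.

0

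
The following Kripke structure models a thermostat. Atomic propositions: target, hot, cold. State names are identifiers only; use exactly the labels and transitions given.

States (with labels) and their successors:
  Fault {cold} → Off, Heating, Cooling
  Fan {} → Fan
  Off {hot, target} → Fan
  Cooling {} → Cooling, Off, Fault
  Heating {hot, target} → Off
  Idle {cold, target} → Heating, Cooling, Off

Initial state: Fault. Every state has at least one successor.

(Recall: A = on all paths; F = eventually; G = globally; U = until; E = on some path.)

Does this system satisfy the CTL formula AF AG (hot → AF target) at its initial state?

Yes

States satisfying AG (hot → AF target): {Fault, Fan, Off, Cooling, Heating, Idle}.
States satisfying AF AG (hot → AF target): {Fault, Fan, Off, Cooling, Heating, Idle}.
Fault ∈ Sat(AF AG (hot → AF target)).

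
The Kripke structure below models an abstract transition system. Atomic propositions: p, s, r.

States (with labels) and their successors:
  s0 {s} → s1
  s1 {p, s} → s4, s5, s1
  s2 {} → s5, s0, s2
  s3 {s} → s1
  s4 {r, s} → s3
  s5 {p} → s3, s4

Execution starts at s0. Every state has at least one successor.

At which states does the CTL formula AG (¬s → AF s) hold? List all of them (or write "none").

{s0, s1, s3, s4, s5}

States satisfying ¬s → AF s: {s0, s1, s3, s4, s5}.
States satisfying AG (¬s → AF s): {s0, s1, s3, s4, s5}.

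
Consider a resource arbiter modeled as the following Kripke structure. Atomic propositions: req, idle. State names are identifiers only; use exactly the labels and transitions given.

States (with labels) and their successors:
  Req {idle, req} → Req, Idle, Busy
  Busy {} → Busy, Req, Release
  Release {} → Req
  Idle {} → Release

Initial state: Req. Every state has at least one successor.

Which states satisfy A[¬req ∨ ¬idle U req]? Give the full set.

{Req, Release, Idle}

States satisfying ¬req ∨ ¬idle: {Busy, Release, Idle}.
States satisfying req: {Req}.
States satisfying A[¬req ∨ ¬idle U req]: {Req, Release, Idle}.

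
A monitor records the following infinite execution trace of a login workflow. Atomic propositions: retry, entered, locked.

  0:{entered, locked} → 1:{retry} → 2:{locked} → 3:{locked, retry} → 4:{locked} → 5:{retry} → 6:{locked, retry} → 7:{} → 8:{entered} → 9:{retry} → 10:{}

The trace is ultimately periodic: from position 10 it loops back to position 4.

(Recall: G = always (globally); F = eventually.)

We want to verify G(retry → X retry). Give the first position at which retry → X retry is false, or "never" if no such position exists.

1

Check retry → X retry at each position in order: 0 ✓.
At position 1 the labels are {retry} and the next position 2 has {locked}, so retry → X retry is false there. This is the first violation.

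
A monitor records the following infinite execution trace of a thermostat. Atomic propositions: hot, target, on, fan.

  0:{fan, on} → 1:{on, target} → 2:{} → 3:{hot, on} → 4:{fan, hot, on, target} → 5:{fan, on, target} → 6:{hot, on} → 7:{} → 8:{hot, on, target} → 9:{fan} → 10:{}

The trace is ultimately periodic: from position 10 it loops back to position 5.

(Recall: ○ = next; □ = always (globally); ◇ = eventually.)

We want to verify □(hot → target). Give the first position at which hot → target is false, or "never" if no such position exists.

3

Check hot → target at each position in order: 0 ✓, 1 ✓, 2 ✓.
At position 3 the labels are {hot, on}, so hot → target is false there. This is the first violation.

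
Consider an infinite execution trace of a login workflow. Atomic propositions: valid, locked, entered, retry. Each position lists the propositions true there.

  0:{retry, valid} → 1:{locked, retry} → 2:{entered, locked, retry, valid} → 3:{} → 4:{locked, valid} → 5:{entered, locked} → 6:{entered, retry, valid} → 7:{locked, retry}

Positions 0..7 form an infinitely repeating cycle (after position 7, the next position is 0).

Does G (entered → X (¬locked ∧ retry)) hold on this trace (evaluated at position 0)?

Does not hold

entered → X (¬locked ∧ retry) must hold at every position from 0 onward. It fails at position 2, so G (entered → X (¬locked ∧ retry)) is false.
Positions where entered holds: 2, 5, 6.
Check X (¬locked ∧ retry) at each: 2→fails, 5→ok, 6→fails.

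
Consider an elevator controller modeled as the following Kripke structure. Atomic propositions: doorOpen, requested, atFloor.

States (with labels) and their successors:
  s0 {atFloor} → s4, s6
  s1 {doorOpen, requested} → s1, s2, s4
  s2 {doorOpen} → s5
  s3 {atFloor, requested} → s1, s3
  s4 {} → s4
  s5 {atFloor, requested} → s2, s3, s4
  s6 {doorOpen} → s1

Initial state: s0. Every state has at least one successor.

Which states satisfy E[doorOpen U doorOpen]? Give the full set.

States satisfying doorOpen: {s1, s2, s6}.
States satisfying E[doorOpen U doorOpen]: {s1, s2, s6}.

{s1, s2, s6}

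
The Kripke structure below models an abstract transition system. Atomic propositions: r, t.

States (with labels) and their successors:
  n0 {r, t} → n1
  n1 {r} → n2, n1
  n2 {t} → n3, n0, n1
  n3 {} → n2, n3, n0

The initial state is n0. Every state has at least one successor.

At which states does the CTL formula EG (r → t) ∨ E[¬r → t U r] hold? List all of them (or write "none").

States satisfying r → t: {n0, n2, n3}.
States satisfying EG (r → t): {n2, n3}.
States satisfying ¬r → t: {n0, n1, n2}.
States satisfying r: {n0, n1}.
States satisfying E[¬r → t U r]: {n0, n1, n2}.
States satisfying EG (r → t) ∨ E[¬r → t U r]: {n0, n1, n2, n3}.

{n0, n1, n2, n3}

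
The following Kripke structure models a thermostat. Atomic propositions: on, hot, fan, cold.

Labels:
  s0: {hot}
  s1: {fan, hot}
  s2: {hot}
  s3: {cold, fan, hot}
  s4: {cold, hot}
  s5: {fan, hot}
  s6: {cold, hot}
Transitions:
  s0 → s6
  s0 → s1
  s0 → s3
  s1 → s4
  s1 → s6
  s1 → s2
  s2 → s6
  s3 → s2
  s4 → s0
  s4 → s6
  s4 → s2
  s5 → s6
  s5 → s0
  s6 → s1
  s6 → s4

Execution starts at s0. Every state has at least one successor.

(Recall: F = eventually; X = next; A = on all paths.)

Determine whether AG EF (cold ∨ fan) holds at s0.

States satisfying EF (cold ∨ fan): {s0, s1, s2, s3, s4, s5, s6}.
States satisfying AG EF (cold ∨ fan): {s0, s1, s2, s3, s4, s5, s6}.
Every state reachable from s0 satisfies EF (cold ∨ fan).
s0 ∈ Sat(AG EF (cold ∨ fan)).

Yes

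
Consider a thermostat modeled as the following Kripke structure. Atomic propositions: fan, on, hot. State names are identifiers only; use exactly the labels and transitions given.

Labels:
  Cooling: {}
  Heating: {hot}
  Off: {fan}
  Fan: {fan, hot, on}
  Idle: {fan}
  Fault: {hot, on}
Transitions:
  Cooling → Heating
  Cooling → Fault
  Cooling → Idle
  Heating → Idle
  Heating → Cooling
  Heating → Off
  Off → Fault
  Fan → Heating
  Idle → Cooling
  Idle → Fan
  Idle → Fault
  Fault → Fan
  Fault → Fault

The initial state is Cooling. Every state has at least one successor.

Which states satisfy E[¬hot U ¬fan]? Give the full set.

States satisfying ¬hot: {Cooling, Off, Idle}.
States satisfying ¬fan: {Cooling, Heating, Fault}.
States satisfying E[¬hot U ¬fan]: {Cooling, Heating, Off, Idle, Fault}.

{Cooling, Heating, Off, Idle, Fault}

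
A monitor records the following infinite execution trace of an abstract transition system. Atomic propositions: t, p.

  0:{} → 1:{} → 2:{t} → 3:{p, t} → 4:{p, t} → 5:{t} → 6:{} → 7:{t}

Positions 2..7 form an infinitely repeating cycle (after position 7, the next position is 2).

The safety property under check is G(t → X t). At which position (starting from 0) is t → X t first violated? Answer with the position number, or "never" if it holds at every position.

Check t → X t at each position in order: 0 ✓, 1 ✓, 2 ✓, 3 ✓, 4 ✓.
At position 5 the labels are {t} and the next position 6 has {}, so t → X t is false there. This is the first violation.

5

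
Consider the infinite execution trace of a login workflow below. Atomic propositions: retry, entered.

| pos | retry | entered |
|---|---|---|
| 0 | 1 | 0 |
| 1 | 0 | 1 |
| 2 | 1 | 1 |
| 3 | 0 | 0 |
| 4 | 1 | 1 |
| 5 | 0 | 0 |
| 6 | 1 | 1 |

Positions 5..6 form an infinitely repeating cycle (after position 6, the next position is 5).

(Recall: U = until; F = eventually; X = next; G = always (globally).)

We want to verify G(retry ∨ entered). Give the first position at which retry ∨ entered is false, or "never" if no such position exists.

Check retry ∨ entered at each position in order: 0 ✓, 1 ✓, 2 ✓.
At position 3 the labels are {}, so retry ∨ entered is false there. This is the first violation.

3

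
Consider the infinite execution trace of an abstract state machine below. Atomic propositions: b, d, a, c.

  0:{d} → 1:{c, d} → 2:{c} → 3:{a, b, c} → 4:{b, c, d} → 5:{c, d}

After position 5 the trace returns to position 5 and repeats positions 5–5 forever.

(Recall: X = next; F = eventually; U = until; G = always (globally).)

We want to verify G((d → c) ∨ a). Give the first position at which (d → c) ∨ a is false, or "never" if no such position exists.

0

At position 0 the labels are {d}, so (d → c) ∨ a is false there. This is the first violation.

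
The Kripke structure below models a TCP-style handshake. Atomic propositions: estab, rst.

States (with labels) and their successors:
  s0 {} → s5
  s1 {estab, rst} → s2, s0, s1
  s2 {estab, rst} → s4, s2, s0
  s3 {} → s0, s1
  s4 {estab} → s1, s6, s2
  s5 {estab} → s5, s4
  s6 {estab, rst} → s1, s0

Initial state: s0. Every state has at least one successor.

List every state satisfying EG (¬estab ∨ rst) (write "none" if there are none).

States satisfying ¬estab ∨ rst: {s0, s1, s2, s3, s6}.
States satisfying EG (¬estab ∨ rst): {s1, s2, s3, s6}.

{s1, s2, s3, s6}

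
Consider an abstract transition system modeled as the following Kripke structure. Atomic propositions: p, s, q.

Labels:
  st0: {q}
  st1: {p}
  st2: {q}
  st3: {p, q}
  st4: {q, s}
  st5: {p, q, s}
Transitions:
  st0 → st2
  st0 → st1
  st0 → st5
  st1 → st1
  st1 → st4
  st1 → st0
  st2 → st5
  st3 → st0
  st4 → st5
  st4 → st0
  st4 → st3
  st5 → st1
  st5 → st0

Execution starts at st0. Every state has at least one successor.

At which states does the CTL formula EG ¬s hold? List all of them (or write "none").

{st0, st1, st3}

States satisfying ¬s: {st0, st1, st2, st3}.
States satisfying EG ¬s: {st0, st1, st3}.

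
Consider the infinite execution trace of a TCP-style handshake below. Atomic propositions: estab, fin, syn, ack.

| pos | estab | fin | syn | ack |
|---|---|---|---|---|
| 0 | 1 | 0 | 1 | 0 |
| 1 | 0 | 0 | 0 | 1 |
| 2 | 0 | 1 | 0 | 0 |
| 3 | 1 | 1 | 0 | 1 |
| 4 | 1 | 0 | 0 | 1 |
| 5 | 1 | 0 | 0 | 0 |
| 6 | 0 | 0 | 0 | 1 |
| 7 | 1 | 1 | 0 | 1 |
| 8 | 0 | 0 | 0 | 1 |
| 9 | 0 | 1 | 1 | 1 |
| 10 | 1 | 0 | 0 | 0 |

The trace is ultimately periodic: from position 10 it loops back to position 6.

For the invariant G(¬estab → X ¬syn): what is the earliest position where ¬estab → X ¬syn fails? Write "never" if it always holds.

Check ¬estab → X ¬syn at each position in order: 0 ✓, 1 ✓, 2 ✓, 3 ✓, 4 ✓, 5 ✓, 6 ✓, 7 ✓.
At position 8 the labels are {ack} and the next position 9 has {ack, fin, syn}, so ¬estab → X ¬syn is false there. This is the first violation.

8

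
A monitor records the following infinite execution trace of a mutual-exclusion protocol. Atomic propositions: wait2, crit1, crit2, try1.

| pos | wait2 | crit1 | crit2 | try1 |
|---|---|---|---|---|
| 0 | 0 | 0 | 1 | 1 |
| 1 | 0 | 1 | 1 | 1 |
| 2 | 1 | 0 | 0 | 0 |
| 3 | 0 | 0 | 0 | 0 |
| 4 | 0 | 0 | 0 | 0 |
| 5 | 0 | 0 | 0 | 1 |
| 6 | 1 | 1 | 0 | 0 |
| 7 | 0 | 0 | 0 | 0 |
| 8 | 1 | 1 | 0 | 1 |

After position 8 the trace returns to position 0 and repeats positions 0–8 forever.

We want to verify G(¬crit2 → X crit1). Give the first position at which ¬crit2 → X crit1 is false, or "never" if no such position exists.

Check ¬crit2 → X crit1 at each position in order: 0 ✓, 1 ✓.
At position 2 the labels are {wait2} and the next position 3 has {}, so ¬crit2 → X crit1 is false there. This is the first violation.

2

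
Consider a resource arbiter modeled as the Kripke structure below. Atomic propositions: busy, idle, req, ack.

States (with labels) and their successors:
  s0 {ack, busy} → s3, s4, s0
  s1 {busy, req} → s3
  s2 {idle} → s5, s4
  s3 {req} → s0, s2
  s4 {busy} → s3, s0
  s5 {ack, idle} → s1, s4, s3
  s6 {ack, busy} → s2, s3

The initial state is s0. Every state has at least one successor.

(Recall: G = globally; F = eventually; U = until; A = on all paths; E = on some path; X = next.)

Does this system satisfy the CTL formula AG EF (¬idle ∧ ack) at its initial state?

States satisfying EF (¬idle ∧ ack): {s0, s1, s2, s3, s4, s5, s6}.
States satisfying AG EF (¬idle ∧ ack): {s0, s1, s2, s3, s4, s5, s6}.
Every state reachable from s0 satisfies EF (¬idle ∧ ack).
s0 ∈ Sat(AG EF (¬idle ∧ ack)).

Satisfied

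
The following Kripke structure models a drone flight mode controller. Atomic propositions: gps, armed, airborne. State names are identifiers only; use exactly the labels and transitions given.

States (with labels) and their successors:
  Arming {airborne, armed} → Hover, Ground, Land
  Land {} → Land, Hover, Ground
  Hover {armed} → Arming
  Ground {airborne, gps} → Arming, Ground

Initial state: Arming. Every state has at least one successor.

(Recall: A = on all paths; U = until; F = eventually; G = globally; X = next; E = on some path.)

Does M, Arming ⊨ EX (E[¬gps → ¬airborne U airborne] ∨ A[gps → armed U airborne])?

States satisfying EX (E[¬gps → ¬airborne U airborne] ∨ A[gps → armed U airborne]): {Arming, Land, Hover, Ground}.
Arming ∈ Sat(EX (E[¬gps → ¬airborne U airborne] ∨ A[gps → armed U airborne])).

Yes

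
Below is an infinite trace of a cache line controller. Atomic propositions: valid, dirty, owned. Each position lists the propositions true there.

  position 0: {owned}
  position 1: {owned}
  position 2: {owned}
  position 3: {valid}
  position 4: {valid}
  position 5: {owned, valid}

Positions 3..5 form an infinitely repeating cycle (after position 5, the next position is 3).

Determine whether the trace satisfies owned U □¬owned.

No

Walking from position 0: at position 3, □¬owned has not yet held and owned fails, so owned U □¬owned is false.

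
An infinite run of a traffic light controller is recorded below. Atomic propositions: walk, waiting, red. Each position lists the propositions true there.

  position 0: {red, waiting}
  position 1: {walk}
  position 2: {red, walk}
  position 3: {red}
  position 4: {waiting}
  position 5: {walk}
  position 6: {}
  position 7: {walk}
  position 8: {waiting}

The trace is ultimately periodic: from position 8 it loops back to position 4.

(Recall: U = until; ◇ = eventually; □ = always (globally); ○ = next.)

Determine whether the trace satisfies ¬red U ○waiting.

Does not hold

Walking from position 0: at position 0, ○waiting has not yet held and ¬red fails, so ¬red U ○waiting is false.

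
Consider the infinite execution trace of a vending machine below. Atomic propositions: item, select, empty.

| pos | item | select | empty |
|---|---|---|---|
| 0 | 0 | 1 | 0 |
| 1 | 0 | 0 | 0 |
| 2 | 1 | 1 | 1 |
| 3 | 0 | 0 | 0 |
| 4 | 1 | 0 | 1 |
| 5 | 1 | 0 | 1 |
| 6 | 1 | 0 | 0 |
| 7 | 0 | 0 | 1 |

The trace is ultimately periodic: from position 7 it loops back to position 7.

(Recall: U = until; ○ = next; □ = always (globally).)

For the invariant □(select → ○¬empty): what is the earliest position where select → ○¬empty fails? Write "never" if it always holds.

never

select → ○¬empty holds at every position 0..7, and those are all the positions the trace ever visits, so the invariant □(select → ○¬empty) is never violated.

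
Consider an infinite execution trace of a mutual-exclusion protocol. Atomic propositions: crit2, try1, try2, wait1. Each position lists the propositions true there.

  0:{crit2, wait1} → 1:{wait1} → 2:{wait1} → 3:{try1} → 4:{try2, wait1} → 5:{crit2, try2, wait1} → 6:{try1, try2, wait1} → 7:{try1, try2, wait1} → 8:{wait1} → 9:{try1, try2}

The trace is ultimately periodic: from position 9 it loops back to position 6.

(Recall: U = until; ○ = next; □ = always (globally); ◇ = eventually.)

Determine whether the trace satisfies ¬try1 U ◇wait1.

Yes

Walking from position 0: ◇wait1 first holds at position 0, and ¬try1 holds at every earlier position along the way, so ¬try1 U ◇wait1 holds.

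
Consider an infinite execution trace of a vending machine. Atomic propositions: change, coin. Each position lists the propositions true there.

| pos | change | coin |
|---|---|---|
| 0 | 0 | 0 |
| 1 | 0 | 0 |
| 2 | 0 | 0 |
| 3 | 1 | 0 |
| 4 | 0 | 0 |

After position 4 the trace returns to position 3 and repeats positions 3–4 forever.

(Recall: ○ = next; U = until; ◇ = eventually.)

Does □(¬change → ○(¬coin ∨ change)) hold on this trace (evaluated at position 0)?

Holds

¬change → ○(¬coin ∨ change) holds at every position 0..4, and those are all positions ever visited, so □(¬change → ○(¬coin ∨ change)) holds.
Positions where ¬change holds: 0, 1, 2, 4.
Check ○(¬coin ∨ change) at each: 0→ok, 1→ok, 2→ok, 4→ok.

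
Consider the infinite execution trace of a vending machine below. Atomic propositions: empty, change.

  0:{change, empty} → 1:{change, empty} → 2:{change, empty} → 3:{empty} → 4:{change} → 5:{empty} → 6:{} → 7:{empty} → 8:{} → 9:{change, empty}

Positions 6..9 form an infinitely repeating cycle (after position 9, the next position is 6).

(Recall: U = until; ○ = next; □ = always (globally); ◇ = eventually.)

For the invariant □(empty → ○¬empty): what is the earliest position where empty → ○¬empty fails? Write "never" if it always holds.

0

At position 0 the labels are {change, empty} and the next position 1 has {change, empty}, so empty → ○¬empty is false there. This is the first violation.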